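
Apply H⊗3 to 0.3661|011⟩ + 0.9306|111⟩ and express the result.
0.4585|000⟩ - 0.4585|001⟩ - 0.4585|010⟩ + 0.4585|011⟩ - 0.1996|100⟩ + 0.1996|101⟩ + 0.1996|110⟩ - 0.1996|111⟩

H⊗3 gives amp(|y⟩) = (1/2√2) Σ_x (−1)^(x·y) amp(|x⟩), where x·y is the number of positions in which both x and y have a 1.
|000⟩: (0.3661 + 0.9306)/(2√2) = 0.4585
|001⟩: (-0.3661 - 0.9306)/(2√2) = -0.4585
|010⟩: (-0.3661 - 0.9306)/(2√2) = -0.4585
|011⟩: (0.3661 + 0.9306)/(2√2) = 0.4585
|100⟩: (0.3661 - 0.9306)/(2√2) = -0.1996
|101⟩: (-0.3661 + 0.9306)/(2√2) = 0.1996
|110⟩: (-0.3661 + 0.9306)/(2√2) = 0.1996
|111⟩: (0.3661 - 0.9306)/(2√2) = -0.1996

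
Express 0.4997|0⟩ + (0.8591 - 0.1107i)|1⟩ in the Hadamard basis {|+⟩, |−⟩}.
(0.9608 - 0.07828i)|+⟩ + (-0.2541 + 0.07828i)|−⟩

With |ψ⟩ = α|0⟩ + β|1⟩, the Hadamard-basis coefficients are ⟨+|ψ⟩ = (α + β)/√2 and ⟨−|ψ⟩ = (α − β)/√2.
Here α = 0.4997, β = (0.8591 - 0.1107i): (α + β)/√2 = (0.9608 - 0.07828i), (α − β)/√2 = (-0.2541 + 0.07828i).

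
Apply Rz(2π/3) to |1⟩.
(1/2 + 0.866i)|1⟩

Rz(2π/3) = [[e^(−iθ/2), 0], [0, e^(iθ/2)]] with e^(±iθ/2) = cos(θ/2) ± i·sin(θ/2); θ = 2π/3, cos(θ/2) ≈ 0.5, sin(θ/2) ≈ 0.866025.
With a = amp(|0⟩) = 0 and b = amp(|1⟩) = 1:
new amp(|0⟩) = (0.5 - 0.866025i)·a = 0
new amp(|1⟩) = (0.5 + 0.866025i)·b = (1/2 + 0.866i)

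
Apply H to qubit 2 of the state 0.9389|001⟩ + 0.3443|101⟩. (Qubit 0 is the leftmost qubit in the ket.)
0.6639|000⟩ - 0.6639|001⟩ + 0.2435|100⟩ - 0.2435|101⟩

H on qubit 2 mixes each pair of kets that differ only in qubit 2: amplitudes (a, b) of (|…0…⟩, |…1…⟩) become ((a + b)/√2, (a − b)/√2). Kets absent from the input have amplitude 0.
(|000⟩, |001⟩): (a, b) = (0, 0.9389) → (0.6639, -0.6639)
(|100⟩, |101⟩): (a, b) = (0, 0.3443) → (0.2435, -0.2435)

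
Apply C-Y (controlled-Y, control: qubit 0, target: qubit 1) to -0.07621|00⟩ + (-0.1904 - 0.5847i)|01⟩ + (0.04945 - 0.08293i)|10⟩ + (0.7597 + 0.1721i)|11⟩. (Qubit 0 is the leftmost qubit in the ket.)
-0.07621|00⟩ + (-0.1904 - 0.5847i)|01⟩ + (0.1721 - 0.7597i)|10⟩ + (0.08293 + 0.04945i)|11⟩

C-Y leaves the control-|0⟩ kets |00⟩, |01⟩ unchanged and applies Y to qubit 1 on the control-|1⟩ pair (|10⟩, |11⟩).
Y = [[0, -i], [i, 0]].
With a = amp(|10⟩) = (0.04945 - 0.08293i) and b = amp(|11⟩) = (0.7597 + 0.1721i):
new amp(|10⟩) = (-i)·b = (0.1721 - 0.7597i)
new amp(|11⟩) = (i)·a = (0.08293 + 0.04945i)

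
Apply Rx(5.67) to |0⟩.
-0.9534|0⟩ - 0.3018i|1⟩

Rx(5.67) = [[cos(θ/2), −i·sin(θ/2)], [−i·sin(θ/2), cos(θ/2)]]; θ = 5.67, cos(θ/2) ≈ -0.953367, sin(θ/2) ≈ 0.301812.
With a = amp(|0⟩) = 1 and b = amp(|1⟩) = 0:
new amp(|0⟩) = (-0.953367)·a + (-0.301812i)·b = -0.9534
new amp(|1⟩) = (-0.301812i)·a + (-0.953367)·b = -0.3018i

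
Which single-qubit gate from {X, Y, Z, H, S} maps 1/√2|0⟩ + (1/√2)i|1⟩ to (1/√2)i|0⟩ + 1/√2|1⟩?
X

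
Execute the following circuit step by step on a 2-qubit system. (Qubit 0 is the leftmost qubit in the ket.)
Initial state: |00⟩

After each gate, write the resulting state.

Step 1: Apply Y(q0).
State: i|10⟩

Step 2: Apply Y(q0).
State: |00⟩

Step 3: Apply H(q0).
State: 1/√2|00⟩ + 1/√2|10⟩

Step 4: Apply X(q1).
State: 1/√2|01⟩ + 1/√2|11⟩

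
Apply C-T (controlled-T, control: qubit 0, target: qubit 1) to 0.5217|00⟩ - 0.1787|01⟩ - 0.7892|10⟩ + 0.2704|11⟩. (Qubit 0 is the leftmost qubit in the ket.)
0.5217|00⟩ - 0.1787|01⟩ - 0.7892|10⟩ + (0.1912 + 0.1912i)|11⟩

C-T leaves the control-|0⟩ kets |00⟩, |01⟩ unchanged and applies T to qubit 1 on the control-|1⟩ pair (|10⟩, |11⟩).
T = [[1, 0], [0, (1/√2 + (1/√2)i)]].
With a = amp(|10⟩) = -0.7892 and b = amp(|11⟩) = 0.2704:
new amp(|10⟩) = (1)·a = -0.7892
new amp(|11⟩) = (1/√2 + (1/√2)i)·b = (0.1912 + 0.1912i)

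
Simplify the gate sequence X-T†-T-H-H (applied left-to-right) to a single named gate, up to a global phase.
X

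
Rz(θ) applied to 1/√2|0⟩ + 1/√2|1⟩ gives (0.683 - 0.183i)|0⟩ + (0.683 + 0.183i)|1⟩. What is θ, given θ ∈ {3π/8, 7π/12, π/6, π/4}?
π/6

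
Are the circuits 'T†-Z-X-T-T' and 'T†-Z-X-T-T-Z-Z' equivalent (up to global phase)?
Yes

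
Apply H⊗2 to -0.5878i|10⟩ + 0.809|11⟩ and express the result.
(0.4045 - 0.2939i)|00⟩ + (-0.4045 - 0.2939i)|01⟩ + (-0.4045 + 0.2939i)|10⟩ + (0.4045 + 0.2939i)|11⟩

H⊗2 gives amp(|y⟩) = (1/2) Σ_x (−1)^(x·y) amp(|x⟩), where x·y is the number of positions in which both x and y have a 1.
|00⟩: (-0.5878i + 0.809)/2 = (0.4045 - 0.2939i)
|01⟩: (-0.5878i - 0.809)/2 = (-0.4045 - 0.2939i)
|10⟩: (0.5878i - 0.809)/2 = (-0.4045 + 0.2939i)
|11⟩: (0.5878i + 0.809)/2 = (0.4045 + 0.2939i)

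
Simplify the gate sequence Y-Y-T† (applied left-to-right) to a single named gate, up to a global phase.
T†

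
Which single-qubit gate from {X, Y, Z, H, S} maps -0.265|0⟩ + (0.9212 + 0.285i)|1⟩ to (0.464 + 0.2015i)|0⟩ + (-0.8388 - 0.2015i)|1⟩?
H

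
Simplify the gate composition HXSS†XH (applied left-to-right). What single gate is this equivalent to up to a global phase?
I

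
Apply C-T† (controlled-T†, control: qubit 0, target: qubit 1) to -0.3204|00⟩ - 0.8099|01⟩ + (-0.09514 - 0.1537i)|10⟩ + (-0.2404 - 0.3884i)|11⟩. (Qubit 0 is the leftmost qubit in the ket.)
-0.3204|00⟩ - 0.8099|01⟩ + (-0.09514 - 0.1537i)|10⟩ + (-0.4446 - 0.1047i)|11⟩

C-T† leaves the control-|0⟩ kets |00⟩, |01⟩ unchanged and applies T† to qubit 1 on the control-|1⟩ pair (|10⟩, |11⟩).
T† = [[1, 0], [0, (1/√2 - (1/√2)i)]].
With a = amp(|10⟩) = (-0.09514 - 0.1537i) and b = amp(|11⟩) = (-0.2404 - 0.3884i):
new amp(|10⟩) = (1)·a = (-0.09514 - 0.1537i)
new amp(|11⟩) = (1/√2 - (1/√2)i)·b = (-0.4446 - 0.1047i)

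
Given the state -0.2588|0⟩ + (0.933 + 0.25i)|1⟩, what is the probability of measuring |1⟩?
0.933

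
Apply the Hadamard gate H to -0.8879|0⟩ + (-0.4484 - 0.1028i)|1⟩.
(-0.9449 - 0.07269i)|0⟩ + (-0.3108 + 0.07269i)|1⟩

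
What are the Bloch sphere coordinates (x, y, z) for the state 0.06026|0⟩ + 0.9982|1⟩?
(0.1203, 0, -0.9928)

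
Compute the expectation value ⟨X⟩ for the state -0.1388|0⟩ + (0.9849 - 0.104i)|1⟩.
-0.2734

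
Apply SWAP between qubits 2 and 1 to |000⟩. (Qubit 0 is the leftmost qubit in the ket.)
|000⟩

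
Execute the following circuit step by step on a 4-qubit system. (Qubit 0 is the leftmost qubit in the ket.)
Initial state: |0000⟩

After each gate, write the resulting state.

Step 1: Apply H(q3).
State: 1/√2|0000⟩ + 1/√2|0001⟩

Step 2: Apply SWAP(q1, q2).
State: 1/√2|0000⟩ + 1/√2|0001⟩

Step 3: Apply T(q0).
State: 1/√2|0000⟩ + 1/√2|0001⟩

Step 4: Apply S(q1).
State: 1/√2|0000⟩ + 1/√2|0001⟩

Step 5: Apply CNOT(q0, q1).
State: 1/√2|0000⟩ + 1/√2|0001⟩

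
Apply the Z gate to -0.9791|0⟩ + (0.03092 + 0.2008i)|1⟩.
-0.9791|0⟩ + (-0.03092 - 0.2008i)|1⟩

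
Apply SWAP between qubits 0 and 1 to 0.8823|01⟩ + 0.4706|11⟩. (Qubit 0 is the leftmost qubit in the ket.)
0.8823|10⟩ + 0.4706|11⟩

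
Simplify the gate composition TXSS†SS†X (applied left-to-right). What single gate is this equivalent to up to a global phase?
T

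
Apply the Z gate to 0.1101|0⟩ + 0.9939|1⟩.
0.1101|0⟩ - 0.9939|1⟩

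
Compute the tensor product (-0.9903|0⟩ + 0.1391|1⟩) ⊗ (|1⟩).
-0.9903|01⟩ + 0.1391|11⟩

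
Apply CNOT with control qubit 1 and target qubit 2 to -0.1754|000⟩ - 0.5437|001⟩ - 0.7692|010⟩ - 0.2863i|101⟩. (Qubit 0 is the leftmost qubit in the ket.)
-0.1754|000⟩ - 0.5437|001⟩ - 0.7692|011⟩ - 0.2863i|101⟩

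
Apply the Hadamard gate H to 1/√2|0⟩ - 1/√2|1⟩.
|1⟩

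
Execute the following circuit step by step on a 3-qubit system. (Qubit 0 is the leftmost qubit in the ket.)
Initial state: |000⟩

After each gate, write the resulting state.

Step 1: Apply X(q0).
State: |100⟩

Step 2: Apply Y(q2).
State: i|101⟩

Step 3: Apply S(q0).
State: -|101⟩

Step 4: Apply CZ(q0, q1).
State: -|101⟩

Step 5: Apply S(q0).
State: -i|101⟩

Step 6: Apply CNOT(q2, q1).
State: -i|111⟩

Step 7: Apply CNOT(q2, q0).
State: -i|011⟩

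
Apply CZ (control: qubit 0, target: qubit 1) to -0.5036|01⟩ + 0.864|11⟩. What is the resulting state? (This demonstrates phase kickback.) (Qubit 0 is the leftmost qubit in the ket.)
-0.5036|01⟩ - 0.864|11⟩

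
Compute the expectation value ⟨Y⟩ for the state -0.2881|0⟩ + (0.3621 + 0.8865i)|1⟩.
-0.5108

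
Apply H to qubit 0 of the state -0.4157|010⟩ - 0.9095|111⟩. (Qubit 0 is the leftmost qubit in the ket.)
-0.2939|010⟩ - 0.6431|011⟩ - 0.2939|110⟩ + 0.6431|111⟩

H on qubit 0 mixes each pair of kets that differ only in qubit 0: amplitudes (a, b) of (|…0…⟩, |…1…⟩) become ((a + b)/√2, (a − b)/√2). Kets absent from the input have amplitude 0.
(|010⟩, |110⟩): (a, b) = (-0.4157, 0) → (-0.2939, -0.2939)
(|011⟩, |111⟩): (a, b) = (0, -0.9095) → (-0.6431, 0.6431)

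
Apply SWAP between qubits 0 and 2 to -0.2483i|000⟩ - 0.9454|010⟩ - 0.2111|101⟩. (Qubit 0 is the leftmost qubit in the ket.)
-0.2483i|000⟩ - 0.9454|010⟩ - 0.2111|101⟩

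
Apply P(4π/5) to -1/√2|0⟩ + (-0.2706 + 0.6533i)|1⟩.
-1/√2|0⟩ + (-0.1651 - 0.6876i)|1⟩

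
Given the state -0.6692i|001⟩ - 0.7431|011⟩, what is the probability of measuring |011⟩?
0.5522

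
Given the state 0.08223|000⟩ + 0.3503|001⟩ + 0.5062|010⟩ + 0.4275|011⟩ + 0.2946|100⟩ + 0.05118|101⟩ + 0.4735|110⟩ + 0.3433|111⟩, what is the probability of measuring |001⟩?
0.1227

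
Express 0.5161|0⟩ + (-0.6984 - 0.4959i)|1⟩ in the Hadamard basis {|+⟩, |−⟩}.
(-0.1289 - 0.3507i)|+⟩ + (0.8588 + 0.3507i)|−⟩

With |ψ⟩ = α|0⟩ + β|1⟩, the Hadamard-basis coefficients are ⟨+|ψ⟩ = (α + β)/√2 and ⟨−|ψ⟩ = (α − β)/√2.
Here α = 0.5161, β = (-0.6984 - 0.4959i): (α + β)/√2 = (-0.1289 - 0.3507i), (α − β)/√2 = (0.8588 + 0.3507i).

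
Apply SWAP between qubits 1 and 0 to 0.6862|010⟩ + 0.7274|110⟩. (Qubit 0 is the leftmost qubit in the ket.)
0.6862|100⟩ + 0.7274|110⟩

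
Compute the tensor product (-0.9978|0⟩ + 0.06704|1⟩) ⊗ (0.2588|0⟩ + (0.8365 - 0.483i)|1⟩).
-0.2582|00⟩ + (-0.8347 + 0.4819i)|01⟩ + 0.01735|10⟩ + (0.05608 - 0.03238i)|11⟩

amp(|b₁b₂…⟩) = product of the factor amplitudes for bits b₁, b₂, …; only kets whose every factor amplitude is nonzero survive.
|00⟩: (-0.9978)(0.2588) = -0.2582
|01⟩: (-0.9978)(0.8365 - 0.483i) = (-0.8347 + 0.4819i)
|10⟩: (0.06704)(0.2588) = 0.01735
|11⟩: (0.06704)(0.8365 - 0.483i) = (0.05608 - 0.03238i)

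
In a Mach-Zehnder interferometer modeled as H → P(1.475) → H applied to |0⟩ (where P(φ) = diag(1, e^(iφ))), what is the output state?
(0.5478 + 0.4977i)|0⟩ + (0.4522 - 0.4977i)|1⟩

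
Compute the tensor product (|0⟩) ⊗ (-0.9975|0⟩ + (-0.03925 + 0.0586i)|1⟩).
-0.9975|00⟩ + (-0.03925 + 0.0586i)|01⟩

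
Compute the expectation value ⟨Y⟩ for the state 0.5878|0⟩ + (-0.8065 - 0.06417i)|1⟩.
-0.07544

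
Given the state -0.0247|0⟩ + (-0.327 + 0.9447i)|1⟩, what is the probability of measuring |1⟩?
0.9994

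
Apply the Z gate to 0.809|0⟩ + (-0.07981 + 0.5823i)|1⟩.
0.809|0⟩ + (0.07981 - 0.5823i)|1⟩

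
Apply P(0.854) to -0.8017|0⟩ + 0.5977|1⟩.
-0.8017|0⟩ + (0.3927 + 0.4506i)|1⟩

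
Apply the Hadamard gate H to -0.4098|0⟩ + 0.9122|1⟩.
0.3553|0⟩ - 0.9348|1⟩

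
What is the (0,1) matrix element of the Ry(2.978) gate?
-0.9967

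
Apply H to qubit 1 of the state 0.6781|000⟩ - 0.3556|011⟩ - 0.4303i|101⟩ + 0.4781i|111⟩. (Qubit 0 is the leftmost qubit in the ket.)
0.4795|000⟩ - 0.2514|001⟩ + 0.4795|010⟩ + 0.2514|011⟩ + 0.0338i|101⟩ - 0.6423i|111⟩

H on qubit 1 mixes each pair of kets that differ only in qubit 1: amplitudes (a, b) of (|…0…⟩, |…1…⟩) become ((a + b)/√2, (a − b)/√2). Kets absent from the input have amplitude 0.
(|000⟩, |010⟩): (a, b) = (0.6781, 0) → (0.4795, 0.4795)
(|001⟩, |011⟩): (a, b) = (0, -0.3556) → (-0.2514, 0.2514)
(|101⟩, |111⟩): (a, b) = (-0.4303i, 0.4781i) → (0.0338i, -0.6423i)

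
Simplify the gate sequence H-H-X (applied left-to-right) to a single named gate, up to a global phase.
X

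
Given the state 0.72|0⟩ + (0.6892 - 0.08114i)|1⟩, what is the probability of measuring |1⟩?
0.4816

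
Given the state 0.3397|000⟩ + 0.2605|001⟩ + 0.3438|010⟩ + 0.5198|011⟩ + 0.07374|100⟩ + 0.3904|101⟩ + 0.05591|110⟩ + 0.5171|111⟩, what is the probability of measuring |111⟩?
0.2674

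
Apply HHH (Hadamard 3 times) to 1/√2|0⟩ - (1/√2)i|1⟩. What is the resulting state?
(1/2 - (1/2)i)|0⟩ + (1/2 + (1/2)i)|1⟩

H² = I, so H^3 = H: a single Hadamard. With (a, b) = (1/√2, -(1/√2)i), H gives ((a + b)/√2, (a − b)/√2) = ((1/2 - (1/2)i), (1/2 + (1/2)i)).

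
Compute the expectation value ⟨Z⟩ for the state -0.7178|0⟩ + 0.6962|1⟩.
0.03054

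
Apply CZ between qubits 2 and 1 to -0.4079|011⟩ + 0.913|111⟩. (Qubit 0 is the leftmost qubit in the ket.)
0.4079|011⟩ - 0.913|111⟩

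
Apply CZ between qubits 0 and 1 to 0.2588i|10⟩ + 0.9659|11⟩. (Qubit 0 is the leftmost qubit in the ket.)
0.2588i|10⟩ - 0.9659|11⟩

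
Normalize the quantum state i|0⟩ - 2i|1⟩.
(1/√5)i|0⟩ - 0.8944i|1⟩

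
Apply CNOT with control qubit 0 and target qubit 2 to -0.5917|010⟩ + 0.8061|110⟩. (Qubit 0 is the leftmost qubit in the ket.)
-0.5917|010⟩ + 0.8061|111⟩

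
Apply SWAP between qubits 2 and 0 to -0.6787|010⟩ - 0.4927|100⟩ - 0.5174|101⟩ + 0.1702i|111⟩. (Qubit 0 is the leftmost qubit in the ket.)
-0.4927|001⟩ - 0.6787|010⟩ - 0.5174|101⟩ + 0.1702i|111⟩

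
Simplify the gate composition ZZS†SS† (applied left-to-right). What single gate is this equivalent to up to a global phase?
S†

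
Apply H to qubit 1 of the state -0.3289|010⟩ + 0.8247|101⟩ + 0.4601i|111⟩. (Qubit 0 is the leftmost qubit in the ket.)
-0.2326|000⟩ + 0.2326|010⟩ + (0.5832 + 0.3253i)|101⟩ + (0.5832 - 0.3253i)|111⟩

H on qubit 1 mixes each pair of kets that differ only in qubit 1: amplitudes (a, b) of (|…0…⟩, |…1…⟩) become ((a + b)/√2, (a − b)/√2). Kets absent from the input have amplitude 0.
(|000⟩, |010⟩): (a, b) = (0, -0.3289) → (-0.2326, 0.2326)
(|101⟩, |111⟩): (a, b) = (0.8247, 0.4601i) → ((0.5832 + 0.3253i), (0.5832 - 0.3253i))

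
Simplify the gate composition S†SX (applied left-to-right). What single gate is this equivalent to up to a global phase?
X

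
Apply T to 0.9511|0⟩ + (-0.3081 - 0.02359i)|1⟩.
0.9511|0⟩ + (-0.2012 - 0.2345i)|1⟩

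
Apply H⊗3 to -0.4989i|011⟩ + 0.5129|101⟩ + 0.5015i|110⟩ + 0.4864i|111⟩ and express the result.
(0.1813 + 0.1729i)|000⟩ + (-0.1813 + 0.1817i)|001⟩ + (0.1813 - 0.1729i)|010⟩ + (-0.1813 - 0.1817i)|011⟩ + (-0.1813 - 0.5257i)|100⟩ + (0.1813 + 0.171i)|101⟩ + (-0.1813 + 0.5257i)|110⟩ + (0.1813 - 0.171i)|111⟩

H⊗3 gives amp(|y⟩) = (1/2√2) Σ_x (−1)^(x·y) amp(|x⟩), where x·y is the number of positions in which both x and y have a 1.
|000⟩: (-0.4989i + 0.5129 + 0.5015i + 0.4864i)/(2√2) = (0.1813 + 0.1729i)
|001⟩: (0.4989i - 0.5129 + 0.5015i - 0.4864i)/(2√2) = (-0.1813 + 0.1817i)
|010⟩: (0.4989i + 0.5129 - 0.5015i - 0.4864i)/(2√2) = (0.1813 - 0.1729i)
|011⟩: (-0.4989i - 0.5129 - 0.5015i + 0.4864i)/(2√2) = (-0.1813 - 0.1817i)
|100⟩: (-0.4989i - 0.5129 - 0.5015i - 0.4864i)/(2√2) = (-0.1813 - 0.5257i)
|101⟩: (0.4989i + 0.5129 - 0.5015i + 0.4864i)/(2√2) = (0.1813 + 0.171i)
|110⟩: (0.4989i - 0.5129 + 0.5015i + 0.4864i)/(2√2) = (-0.1813 + 0.5257i)
|111⟩: (-0.4989i + 0.5129 + 0.5015i - 0.4864i)/(2√2) = (0.1813 - 0.171i)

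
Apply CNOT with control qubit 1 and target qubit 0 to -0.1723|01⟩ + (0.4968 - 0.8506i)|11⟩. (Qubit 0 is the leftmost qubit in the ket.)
(0.4968 - 0.8506i)|01⟩ - 0.1723|11⟩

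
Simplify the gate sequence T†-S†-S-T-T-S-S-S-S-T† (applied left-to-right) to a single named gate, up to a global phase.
I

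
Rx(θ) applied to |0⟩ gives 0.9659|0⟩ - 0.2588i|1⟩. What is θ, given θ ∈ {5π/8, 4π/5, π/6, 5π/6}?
π/6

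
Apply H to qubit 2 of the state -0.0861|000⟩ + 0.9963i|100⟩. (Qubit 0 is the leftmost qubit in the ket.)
-0.06088|000⟩ - 0.06088|001⟩ + 0.7045i|100⟩ + 0.7045i|101⟩

H on qubit 2 mixes each pair of kets that differ only in qubit 2: amplitudes (a, b) of (|…0…⟩, |…1…⟩) become ((a + b)/√2, (a − b)/√2). Kets absent from the input have amplitude 0.
(|000⟩, |001⟩): (a, b) = (-0.0861, 0) → (-0.06088, -0.06088)
(|100⟩, |101⟩): (a, b) = (0.9963i, 0) → (0.7045i, 0.7045i)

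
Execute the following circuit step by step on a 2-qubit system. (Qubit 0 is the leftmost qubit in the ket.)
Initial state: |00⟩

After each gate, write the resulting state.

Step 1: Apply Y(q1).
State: i|01⟩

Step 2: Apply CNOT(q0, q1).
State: i|01⟩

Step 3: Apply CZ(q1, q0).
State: i|01⟩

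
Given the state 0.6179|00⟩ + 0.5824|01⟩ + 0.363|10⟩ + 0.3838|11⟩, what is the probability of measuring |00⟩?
0.3818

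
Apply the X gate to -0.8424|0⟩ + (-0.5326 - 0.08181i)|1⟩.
(-0.5326 - 0.08181i)|0⟩ - 0.8424|1⟩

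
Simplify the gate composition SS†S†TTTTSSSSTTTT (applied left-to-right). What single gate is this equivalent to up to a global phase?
S†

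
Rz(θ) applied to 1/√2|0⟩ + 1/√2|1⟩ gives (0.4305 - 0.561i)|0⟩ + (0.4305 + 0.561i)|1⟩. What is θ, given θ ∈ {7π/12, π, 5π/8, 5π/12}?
7π/12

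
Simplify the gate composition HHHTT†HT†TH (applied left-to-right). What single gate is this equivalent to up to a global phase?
H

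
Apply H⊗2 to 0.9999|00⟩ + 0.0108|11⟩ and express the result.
0.5054|00⟩ + 0.4946|01⟩ + 0.4946|10⟩ + 0.5054|11⟩

H⊗2 gives amp(|y⟩) = (1/2) Σ_x (−1)^(x·y) amp(|x⟩), where x·y is the number of positions in which both x and y have a 1.
|00⟩: (0.9999 + 0.0108)/2 = 0.5054
|01⟩: (0.9999 - 0.0108)/2 = 0.4946
|10⟩: (0.9999 - 0.0108)/2 = 0.4946
|11⟩: (0.9999 + 0.0108)/2 = 0.5054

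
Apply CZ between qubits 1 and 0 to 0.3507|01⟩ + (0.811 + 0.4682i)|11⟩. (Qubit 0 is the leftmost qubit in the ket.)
0.3507|01⟩ + (-0.811 - 0.4682i)|11⟩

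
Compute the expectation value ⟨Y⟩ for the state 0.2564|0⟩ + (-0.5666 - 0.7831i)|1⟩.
-0.4016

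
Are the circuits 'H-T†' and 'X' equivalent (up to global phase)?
No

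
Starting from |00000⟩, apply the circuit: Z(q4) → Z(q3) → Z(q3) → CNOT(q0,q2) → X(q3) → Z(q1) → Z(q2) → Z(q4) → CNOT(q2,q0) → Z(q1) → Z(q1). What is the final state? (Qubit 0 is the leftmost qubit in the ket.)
|00010⟩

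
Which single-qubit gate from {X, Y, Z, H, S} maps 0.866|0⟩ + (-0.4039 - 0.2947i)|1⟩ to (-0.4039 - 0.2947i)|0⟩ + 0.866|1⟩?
X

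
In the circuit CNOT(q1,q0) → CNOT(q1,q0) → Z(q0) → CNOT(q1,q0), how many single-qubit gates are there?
1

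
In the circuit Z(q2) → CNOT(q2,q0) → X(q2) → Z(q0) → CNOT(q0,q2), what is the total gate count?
5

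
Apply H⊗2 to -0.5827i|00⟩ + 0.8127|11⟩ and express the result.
(0.4064 - 0.2914i)|00⟩ + (-0.4064 - 0.2914i)|01⟩ + (-0.4064 - 0.2914i)|10⟩ + (0.4064 - 0.2914i)|11⟩

H⊗2 gives amp(|y⟩) = (1/2) Σ_x (−1)^(x·y) amp(|x⟩), where x·y is the number of positions in which both x and y have a 1.
|00⟩: (-0.5827i + 0.8127)/2 = (0.4064 - 0.2914i)
|01⟩: (-0.5827i - 0.8127)/2 = (-0.4064 - 0.2914i)
|10⟩: (-0.5827i - 0.8127)/2 = (-0.4064 - 0.2914i)
|11⟩: (-0.5827i + 0.8127)/2 = (0.4064 - 0.2914i)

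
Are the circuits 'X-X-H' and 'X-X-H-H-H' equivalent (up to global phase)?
Yes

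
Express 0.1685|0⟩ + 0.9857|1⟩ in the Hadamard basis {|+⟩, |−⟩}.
0.8161|+⟩ - 0.5778|−⟩

With |ψ⟩ = α|0⟩ + β|1⟩, the Hadamard-basis coefficients are ⟨+|ψ⟩ = (α + β)/√2 and ⟨−|ψ⟩ = (α − β)/√2.
Here α = 0.1685, β = 0.9857: (α + β)/√2 = 0.8161, (α − β)/√2 = -0.5778.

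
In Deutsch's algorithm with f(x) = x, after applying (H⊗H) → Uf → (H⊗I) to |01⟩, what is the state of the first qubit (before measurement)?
|1⟩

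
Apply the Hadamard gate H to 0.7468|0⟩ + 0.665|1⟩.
0.9983|0⟩ + 0.05784|1⟩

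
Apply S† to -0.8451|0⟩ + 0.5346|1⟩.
-0.8451|0⟩ - 0.5346i|1⟩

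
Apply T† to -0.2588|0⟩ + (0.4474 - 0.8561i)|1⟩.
-0.2588|0⟩ + (-0.289 - 0.9217i)|1⟩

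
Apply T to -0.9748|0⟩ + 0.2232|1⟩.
-0.9748|0⟩ + (0.1578 + 0.1578i)|1⟩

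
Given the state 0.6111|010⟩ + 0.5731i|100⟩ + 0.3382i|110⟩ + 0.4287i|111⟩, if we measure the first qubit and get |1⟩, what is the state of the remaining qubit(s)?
0.724i|00⟩ + 0.4272i|10⟩ + 0.5416i|11⟩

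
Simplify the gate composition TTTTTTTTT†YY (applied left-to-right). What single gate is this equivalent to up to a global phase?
T†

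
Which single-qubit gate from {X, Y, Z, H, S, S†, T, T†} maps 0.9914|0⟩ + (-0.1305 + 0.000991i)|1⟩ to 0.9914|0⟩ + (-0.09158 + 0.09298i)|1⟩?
T†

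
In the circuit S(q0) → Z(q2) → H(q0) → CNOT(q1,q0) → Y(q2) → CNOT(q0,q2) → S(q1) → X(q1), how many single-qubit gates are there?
6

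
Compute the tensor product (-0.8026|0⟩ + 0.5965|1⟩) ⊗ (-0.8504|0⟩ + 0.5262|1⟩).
0.6825|00⟩ - 0.4223|01⟩ - 0.5073|10⟩ + 0.3139|11⟩

amp(|b₁b₂…⟩) = product of the factor amplitudes for bits b₁, b₂, …; only kets whose every factor amplitude is nonzero survive.
|00⟩: (-0.8026)(-0.8504) = 0.6825
|01⟩: (-0.8026)(0.5262) = -0.4223
|10⟩: (0.5965)(-0.8504) = -0.5073
|11⟩: (0.5965)(0.5262) = 0.3139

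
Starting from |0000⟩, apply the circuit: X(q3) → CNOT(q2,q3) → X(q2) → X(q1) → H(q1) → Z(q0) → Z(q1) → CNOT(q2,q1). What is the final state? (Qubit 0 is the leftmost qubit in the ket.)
1/√2|0011⟩ + 1/√2|0111⟩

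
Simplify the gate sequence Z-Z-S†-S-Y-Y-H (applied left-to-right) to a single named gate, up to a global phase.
H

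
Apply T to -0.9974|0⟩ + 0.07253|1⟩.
-0.9974|0⟩ + (0.05129 + 0.05129i)|1⟩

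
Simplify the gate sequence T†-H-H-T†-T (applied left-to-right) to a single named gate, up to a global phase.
T†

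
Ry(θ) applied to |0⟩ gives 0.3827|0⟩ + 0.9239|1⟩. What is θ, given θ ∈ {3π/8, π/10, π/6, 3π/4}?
3π/4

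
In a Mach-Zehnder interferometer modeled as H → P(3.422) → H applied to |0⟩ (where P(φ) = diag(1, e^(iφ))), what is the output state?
(0.01953 - 0.1384i)|0⟩ + (0.9805 + 0.1384i)|1⟩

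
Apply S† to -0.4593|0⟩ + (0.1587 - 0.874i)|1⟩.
-0.4593|0⟩ + (-0.874 - 0.1587i)|1⟩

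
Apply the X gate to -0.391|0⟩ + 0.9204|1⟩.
0.9204|0⟩ - 0.391|1⟩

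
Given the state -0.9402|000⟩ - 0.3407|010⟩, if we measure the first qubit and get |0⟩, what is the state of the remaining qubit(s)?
-0.9402|00⟩ - 0.3407|10⟩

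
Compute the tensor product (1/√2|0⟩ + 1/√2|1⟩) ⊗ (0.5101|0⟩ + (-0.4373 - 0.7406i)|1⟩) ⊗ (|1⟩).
0.3607|001⟩ + (-0.3092 - 0.5237i)|011⟩ + 0.3607|101⟩ + (-0.3092 - 0.5237i)|111⟩

amp(|b₁b₂…⟩) = product of the factor amplitudes for bits b₁, b₂, …; only kets whose every factor amplitude is nonzero survive.
|001⟩: (1/√2)(0.5101)(1) = 0.3607
|011⟩: (1/√2)(-0.4373 - 0.7406i)(1) = (-0.3092 - 0.5237i)
|101⟩: (1/√2)(0.5101)(1) = 0.3607
|111⟩: (1/√2)(-0.4373 - 0.7406i)(1) = (-0.3092 - 0.5237i)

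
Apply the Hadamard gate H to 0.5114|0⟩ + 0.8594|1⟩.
0.9693|0⟩ - 0.2461|1⟩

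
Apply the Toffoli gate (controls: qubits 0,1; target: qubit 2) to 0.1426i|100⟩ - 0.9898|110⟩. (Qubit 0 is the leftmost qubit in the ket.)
0.1426i|100⟩ - 0.9898|111⟩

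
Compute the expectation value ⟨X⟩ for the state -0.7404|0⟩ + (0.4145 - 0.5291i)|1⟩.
-0.6138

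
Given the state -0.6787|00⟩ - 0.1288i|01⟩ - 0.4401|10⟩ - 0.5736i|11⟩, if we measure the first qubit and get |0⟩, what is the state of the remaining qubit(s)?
-0.9825|0⟩ - 0.1864i|1⟩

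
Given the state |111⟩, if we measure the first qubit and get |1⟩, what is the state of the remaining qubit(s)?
|11⟩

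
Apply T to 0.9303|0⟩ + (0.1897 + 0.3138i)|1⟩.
0.9303|0⟩ + (-0.08775 + 0.356i)|1⟩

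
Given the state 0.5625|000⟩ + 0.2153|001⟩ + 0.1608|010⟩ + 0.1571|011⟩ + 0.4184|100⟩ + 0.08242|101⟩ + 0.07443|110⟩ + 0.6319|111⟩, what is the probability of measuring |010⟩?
0.02586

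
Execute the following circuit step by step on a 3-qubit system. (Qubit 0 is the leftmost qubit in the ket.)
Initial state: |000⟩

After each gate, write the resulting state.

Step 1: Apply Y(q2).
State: i|001⟩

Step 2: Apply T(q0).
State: i|001⟩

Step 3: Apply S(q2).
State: -|001⟩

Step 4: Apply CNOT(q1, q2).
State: -|001⟩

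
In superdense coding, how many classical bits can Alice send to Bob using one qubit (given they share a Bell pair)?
2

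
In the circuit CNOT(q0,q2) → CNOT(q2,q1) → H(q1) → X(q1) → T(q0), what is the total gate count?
5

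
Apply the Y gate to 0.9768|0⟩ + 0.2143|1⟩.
-0.2143i|0⟩ + 0.9768i|1⟩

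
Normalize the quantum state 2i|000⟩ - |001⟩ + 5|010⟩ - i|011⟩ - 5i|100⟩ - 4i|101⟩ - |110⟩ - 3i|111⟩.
0.2209i|000⟩ - 0.1104|001⟩ + 0.5522|010⟩ - 0.1104i|011⟩ - 0.5522i|100⟩ - 0.4417i|101⟩ - 0.1104|110⟩ - 0.3313i|111⟩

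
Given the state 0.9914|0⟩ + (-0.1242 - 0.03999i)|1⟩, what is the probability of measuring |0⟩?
0.9829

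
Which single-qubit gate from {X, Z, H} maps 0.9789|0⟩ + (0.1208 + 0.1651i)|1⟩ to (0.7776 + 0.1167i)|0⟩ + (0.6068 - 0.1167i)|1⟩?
H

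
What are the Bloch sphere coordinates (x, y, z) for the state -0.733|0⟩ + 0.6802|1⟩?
(-0.9972, 0, 0.07462)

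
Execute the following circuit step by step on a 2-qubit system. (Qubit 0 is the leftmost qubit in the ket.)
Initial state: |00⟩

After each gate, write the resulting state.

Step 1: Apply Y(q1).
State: i|01⟩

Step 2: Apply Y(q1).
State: |00⟩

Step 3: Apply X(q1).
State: |01⟩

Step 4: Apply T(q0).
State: |01⟩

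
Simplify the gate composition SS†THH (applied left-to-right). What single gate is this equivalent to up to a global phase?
T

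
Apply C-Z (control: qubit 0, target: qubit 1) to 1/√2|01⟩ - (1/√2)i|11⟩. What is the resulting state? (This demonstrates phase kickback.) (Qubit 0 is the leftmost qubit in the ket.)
1/√2|01⟩ + (1/√2)i|11⟩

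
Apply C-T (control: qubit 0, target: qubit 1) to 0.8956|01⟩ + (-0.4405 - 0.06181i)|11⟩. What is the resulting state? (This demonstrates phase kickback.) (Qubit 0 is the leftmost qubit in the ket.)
0.8956|01⟩ + (-0.2678 - 0.3552i)|11⟩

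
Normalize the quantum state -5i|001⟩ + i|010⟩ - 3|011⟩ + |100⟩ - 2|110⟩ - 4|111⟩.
-0.6682i|001⟩ + 0.1336i|010⟩ - 0.4009|011⟩ + 0.1336|100⟩ - 0.2673|110⟩ - 0.5345|111⟩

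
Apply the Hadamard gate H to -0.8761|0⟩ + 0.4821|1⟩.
-0.2786|0⟩ - 0.9604|1⟩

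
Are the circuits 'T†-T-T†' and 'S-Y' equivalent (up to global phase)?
No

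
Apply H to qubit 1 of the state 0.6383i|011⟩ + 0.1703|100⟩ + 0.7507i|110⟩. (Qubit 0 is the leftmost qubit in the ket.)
0.4513i|001⟩ - 0.4513i|011⟩ + (0.1204 + 0.5308i)|100⟩ + (0.1204 - 0.5308i)|110⟩

H on qubit 1 mixes each pair of kets that differ only in qubit 1: amplitudes (a, b) of (|…0…⟩, |…1…⟩) become ((a + b)/√2, (a − b)/√2). Kets absent from the input have amplitude 0.
(|001⟩, |011⟩): (a, b) = (0, 0.6383i) → (0.4513i, -0.4513i)
(|100⟩, |110⟩): (a, b) = (0.1703, 0.7507i) → ((0.1204 + 0.5308i), (0.1204 - 0.5308i))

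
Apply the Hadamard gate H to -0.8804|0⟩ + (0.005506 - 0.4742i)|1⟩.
(-0.6186 - 0.3353i)|0⟩ + (-0.6264 + 0.3353i)|1⟩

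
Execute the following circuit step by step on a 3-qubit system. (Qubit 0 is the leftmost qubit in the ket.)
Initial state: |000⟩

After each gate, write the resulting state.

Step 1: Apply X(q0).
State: |100⟩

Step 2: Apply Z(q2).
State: |100⟩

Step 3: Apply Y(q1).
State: i|110⟩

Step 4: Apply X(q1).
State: i|100⟩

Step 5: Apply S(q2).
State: i|100⟩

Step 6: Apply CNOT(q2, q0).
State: i|100⟩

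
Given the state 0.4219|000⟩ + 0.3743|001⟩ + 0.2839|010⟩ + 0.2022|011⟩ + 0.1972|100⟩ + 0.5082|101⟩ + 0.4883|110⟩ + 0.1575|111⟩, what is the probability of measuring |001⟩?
0.1401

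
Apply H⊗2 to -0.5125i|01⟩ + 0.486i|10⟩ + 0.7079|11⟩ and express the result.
(0.354 - 0.01325i)|00⟩ + (-0.354 + 0.4993i)|01⟩ + (-0.354 - 0.4993i)|10⟩ + (0.354 + 0.01325i)|11⟩

H⊗2 gives amp(|y⟩) = (1/2) Σ_x (−1)^(x·y) amp(|x⟩), where x·y is the number of positions in which both x and y have a 1.
|00⟩: (-0.5125i + 0.486i + 0.7079)/2 = (0.354 - 0.01325i)
|01⟩: (0.5125i + 0.486i - 0.7079)/2 = (-0.354 + 0.4993i)
|10⟩: (-0.5125i - 0.486i - 0.7079)/2 = (-0.354 - 0.4993i)
|11⟩: (0.5125i - 0.486i + 0.7079)/2 = (0.354 + 0.01325i)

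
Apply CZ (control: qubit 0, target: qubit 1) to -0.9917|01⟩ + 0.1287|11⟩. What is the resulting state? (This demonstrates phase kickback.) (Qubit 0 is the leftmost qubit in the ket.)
-0.9917|01⟩ - 0.1287|11⟩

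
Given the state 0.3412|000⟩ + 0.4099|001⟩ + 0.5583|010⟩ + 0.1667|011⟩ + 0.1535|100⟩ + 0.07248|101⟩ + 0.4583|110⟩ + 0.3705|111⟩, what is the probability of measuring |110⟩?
0.21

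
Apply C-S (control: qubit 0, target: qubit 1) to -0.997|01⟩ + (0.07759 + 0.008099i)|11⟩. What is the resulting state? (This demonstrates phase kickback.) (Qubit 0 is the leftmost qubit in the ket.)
-0.997|01⟩ + (-0.008099 + 0.07759i)|11⟩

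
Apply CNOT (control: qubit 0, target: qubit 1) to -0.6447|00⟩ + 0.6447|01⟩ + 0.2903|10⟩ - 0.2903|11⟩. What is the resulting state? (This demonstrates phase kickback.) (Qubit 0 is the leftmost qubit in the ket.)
-0.6447|00⟩ + 0.6447|01⟩ - 0.2903|10⟩ + 0.2903|11⟩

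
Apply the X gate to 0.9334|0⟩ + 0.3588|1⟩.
0.3588|0⟩ + 0.9334|1⟩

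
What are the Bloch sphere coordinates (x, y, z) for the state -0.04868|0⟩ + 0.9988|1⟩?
(-0.09724, 0, -0.9952)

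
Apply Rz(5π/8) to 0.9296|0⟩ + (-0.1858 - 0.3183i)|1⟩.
(0.5165 - 0.7729i)|0⟩ + (0.1614 - 0.3313i)|1⟩

Rz(5π/8) = [[e^(−iθ/2), 0], [0, e^(iθ/2)]] with e^(±iθ/2) = cos(θ/2) ± i·sin(θ/2); θ = 5π/8, cos(θ/2) ≈ 0.55557, sin(θ/2) ≈ 0.83147.
With a = amp(|0⟩) = 0.9296 and b = amp(|1⟩) = (-0.1858 - 0.3183i):
new amp(|0⟩) = (0.55557 - 0.83147i)·a = (0.5165 - 0.7729i)
new amp(|1⟩) = (0.55557 + 0.83147i)·b = (0.1614 - 0.3313i)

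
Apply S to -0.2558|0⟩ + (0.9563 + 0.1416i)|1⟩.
-0.2558|0⟩ + (-0.1416 + 0.9563i)|1⟩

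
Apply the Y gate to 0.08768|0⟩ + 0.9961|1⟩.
-0.9961i|0⟩ + 0.08768i|1⟩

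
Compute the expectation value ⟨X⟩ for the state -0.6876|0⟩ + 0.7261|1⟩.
-0.9985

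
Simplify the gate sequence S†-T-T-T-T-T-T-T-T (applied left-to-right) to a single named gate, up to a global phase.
S†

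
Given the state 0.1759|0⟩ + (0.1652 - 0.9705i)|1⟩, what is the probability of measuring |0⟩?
0.03094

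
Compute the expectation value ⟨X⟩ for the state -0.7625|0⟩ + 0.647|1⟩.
-0.9867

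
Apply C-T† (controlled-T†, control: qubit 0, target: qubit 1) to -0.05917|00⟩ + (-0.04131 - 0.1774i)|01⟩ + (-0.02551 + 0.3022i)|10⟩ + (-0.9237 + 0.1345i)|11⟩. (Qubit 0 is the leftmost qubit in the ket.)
-0.05917|00⟩ + (-0.04131 - 0.1774i)|01⟩ + (-0.02551 + 0.3022i)|10⟩ + (-0.558 + 0.7483i)|11⟩

C-T† leaves the control-|0⟩ kets |00⟩, |01⟩ unchanged and applies T† to qubit 1 on the control-|1⟩ pair (|10⟩, |11⟩).
T† = [[1, 0], [0, (1/√2 - (1/√2)i)]].
With a = amp(|10⟩) = (-0.02551 + 0.3022i) and b = amp(|11⟩) = (-0.9237 + 0.1345i):
new amp(|10⟩) = (1)·a = (-0.02551 + 0.3022i)
new amp(|11⟩) = (1/√2 - (1/√2)i)·b = (-0.558 + 0.7483i)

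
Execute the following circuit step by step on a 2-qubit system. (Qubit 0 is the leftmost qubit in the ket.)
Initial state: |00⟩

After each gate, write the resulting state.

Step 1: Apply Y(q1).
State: i|01⟩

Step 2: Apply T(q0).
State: i|01⟩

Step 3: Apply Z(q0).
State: i|01⟩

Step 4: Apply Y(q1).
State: |00⟩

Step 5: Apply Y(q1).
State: i|01⟩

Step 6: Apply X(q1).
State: i|00⟩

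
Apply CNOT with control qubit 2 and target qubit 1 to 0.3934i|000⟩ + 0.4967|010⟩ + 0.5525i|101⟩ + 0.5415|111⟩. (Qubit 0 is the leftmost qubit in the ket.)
0.3934i|000⟩ + 0.4967|010⟩ + 0.5415|101⟩ + 0.5525i|111⟩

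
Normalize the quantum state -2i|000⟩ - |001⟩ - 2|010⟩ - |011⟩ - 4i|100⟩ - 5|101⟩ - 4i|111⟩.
-0.2443i|000⟩ - 0.1222|001⟩ - 0.2443|010⟩ - 0.1222|011⟩ - 0.4887i|100⟩ - 0.6108|101⟩ - 0.4887i|111⟩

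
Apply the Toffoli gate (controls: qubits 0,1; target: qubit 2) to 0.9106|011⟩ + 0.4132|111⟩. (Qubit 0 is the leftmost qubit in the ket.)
0.9106|011⟩ + 0.4132|110⟩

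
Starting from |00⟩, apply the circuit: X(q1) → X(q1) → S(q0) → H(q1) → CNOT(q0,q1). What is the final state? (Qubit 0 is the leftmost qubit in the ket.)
1/√2|00⟩ + 1/√2|01⟩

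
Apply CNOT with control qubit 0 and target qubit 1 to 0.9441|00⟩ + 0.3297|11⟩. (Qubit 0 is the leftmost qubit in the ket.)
0.9441|00⟩ + 0.3297|10⟩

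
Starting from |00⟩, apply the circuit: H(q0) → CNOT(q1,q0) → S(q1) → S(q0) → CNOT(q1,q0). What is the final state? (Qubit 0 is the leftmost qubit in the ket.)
1/√2|00⟩ + (1/√2)i|10⟩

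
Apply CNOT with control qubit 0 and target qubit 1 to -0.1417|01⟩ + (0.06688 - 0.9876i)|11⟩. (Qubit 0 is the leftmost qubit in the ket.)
-0.1417|01⟩ + (0.06688 - 0.9876i)|10⟩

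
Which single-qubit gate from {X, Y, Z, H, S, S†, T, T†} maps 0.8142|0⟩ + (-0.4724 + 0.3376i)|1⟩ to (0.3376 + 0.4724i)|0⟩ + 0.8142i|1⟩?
Y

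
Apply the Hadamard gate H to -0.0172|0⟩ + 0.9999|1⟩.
0.6949|0⟩ - 0.7192|1⟩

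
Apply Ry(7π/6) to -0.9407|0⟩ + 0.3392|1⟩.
-0.08417|0⟩ - 0.9964|1⟩

Ry(7π/6) = [[cos(θ/2), −sin(θ/2)], [sin(θ/2), cos(θ/2)]]; θ = 7π/6, cos(θ/2) ≈ -0.258819, sin(θ/2) ≈ 0.965926.
With a = amp(|0⟩) = -0.9407 and b = amp(|1⟩) = 0.3392:
new amp(|0⟩) = (-0.258819)·a + (-0.965926)·b = -0.08417
new amp(|1⟩) = (0.965926)·a + (-0.258819)·b = -0.9964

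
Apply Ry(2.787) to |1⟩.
-0.9843|0⟩ + 0.1764|1⟩

Ry(2.787) = [[cos(θ/2), −sin(θ/2)], [sin(θ/2), cos(θ/2)]]; θ = 2.787, cos(θ/2) ≈ 0.176369, sin(θ/2) ≈ 0.984324.
With a = amp(|0⟩) = 0 and b = amp(|1⟩) = 1:
new amp(|0⟩) = (0.176369)·a + (-0.984324)·b = -0.9843
new amp(|1⟩) = (0.984324)·a + (0.176369)·b = 0.1764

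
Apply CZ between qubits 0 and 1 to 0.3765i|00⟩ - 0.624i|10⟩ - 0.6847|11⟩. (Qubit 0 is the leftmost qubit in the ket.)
0.3765i|00⟩ - 0.624i|10⟩ + 0.6847|11⟩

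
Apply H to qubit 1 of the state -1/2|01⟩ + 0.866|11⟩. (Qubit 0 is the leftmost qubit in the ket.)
-1/√8|00⟩ + 1/√8|01⟩ + 0.6124|10⟩ - 0.6124|11⟩

H on qubit 1 mixes each pair of kets that differ only in qubit 1: amplitudes (a, b) of (|…0…⟩, |…1…⟩) become ((a + b)/√2, (a − b)/√2). Kets absent from the input have amplitude 0.
(|00⟩, |01⟩): (a, b) = (0, -1/2) → (-1/√8, 1/√8)
(|10⟩, |11⟩): (a, b) = (0, 0.866) → (0.6124, -0.6124)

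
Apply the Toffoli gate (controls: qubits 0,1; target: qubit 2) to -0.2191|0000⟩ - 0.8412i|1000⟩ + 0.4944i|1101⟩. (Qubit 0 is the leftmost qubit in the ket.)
-0.2191|0000⟩ - 0.8412i|1000⟩ + 0.4944i|1111⟩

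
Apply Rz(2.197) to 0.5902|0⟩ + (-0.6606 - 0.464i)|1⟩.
(0.2685 - 0.5256i)|0⟩ + (0.1127 - 0.7994i)|1⟩

Rz(2.197) = [[e^(−iθ/2), 0], [0, e^(iθ/2)]] with e^(±iθ/2) = cos(θ/2) ± i·sin(θ/2); θ = 2.197, cos(θ/2) ≈ 0.454932, sin(θ/2) ≈ 0.890526.
With a = amp(|0⟩) = 0.5902 and b = amp(|1⟩) = (-0.6606 - 0.464i):
new amp(|0⟩) = (0.454932 - 0.890526i)·a = (0.2685 - 0.5256i)
new amp(|1⟩) = (0.454932 + 0.890526i)·b = (0.1127 - 0.7994i)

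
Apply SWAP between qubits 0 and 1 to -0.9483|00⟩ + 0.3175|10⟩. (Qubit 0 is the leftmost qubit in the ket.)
-0.9483|00⟩ + 0.3175|01⟩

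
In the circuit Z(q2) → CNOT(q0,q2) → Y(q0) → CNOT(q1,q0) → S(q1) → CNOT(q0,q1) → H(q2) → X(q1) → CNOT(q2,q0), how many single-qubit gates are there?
5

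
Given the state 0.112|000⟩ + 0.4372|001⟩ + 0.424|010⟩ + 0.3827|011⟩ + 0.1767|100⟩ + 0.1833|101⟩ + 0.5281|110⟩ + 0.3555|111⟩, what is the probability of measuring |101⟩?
0.0336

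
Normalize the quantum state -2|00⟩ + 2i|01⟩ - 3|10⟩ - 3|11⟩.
-0.3922|00⟩ + 0.3922i|01⟩ - 0.5883|10⟩ - 0.5883|11⟩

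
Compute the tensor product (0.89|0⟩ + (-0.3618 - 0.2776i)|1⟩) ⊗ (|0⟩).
0.89|00⟩ + (-0.3618 - 0.2776i)|10⟩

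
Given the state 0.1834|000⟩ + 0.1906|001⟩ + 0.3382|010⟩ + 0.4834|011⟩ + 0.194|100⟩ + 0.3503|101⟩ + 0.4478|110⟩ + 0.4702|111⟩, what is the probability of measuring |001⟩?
0.03633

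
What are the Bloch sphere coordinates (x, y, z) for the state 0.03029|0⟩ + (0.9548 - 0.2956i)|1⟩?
(0.05784, -0.01791, -0.9981)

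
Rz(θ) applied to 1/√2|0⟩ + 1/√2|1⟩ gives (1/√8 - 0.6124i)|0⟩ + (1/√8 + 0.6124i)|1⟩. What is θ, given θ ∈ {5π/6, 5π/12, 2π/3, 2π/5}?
2π/3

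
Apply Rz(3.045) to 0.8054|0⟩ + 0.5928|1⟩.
(0.03888 - 0.8045i)|0⟩ + (0.02862 + 0.5921i)|1⟩

Rz(3.045) = [[e^(−iθ/2), 0], [0, e^(iθ/2)]] with e^(±iθ/2) = cos(θ/2) ± i·sin(θ/2); θ = 3.045, cos(θ/2) ≈ 0.0482776, sin(θ/2) ≈ 0.998834.
With a = amp(|0⟩) = 0.8054 and b = amp(|1⟩) = 0.5928:
new amp(|0⟩) = (0.0482776 - 0.998834i)·a = (0.03888 - 0.8045i)
new amp(|1⟩) = (0.0482776 + 0.998834i)·b = (0.02862 + 0.5921i)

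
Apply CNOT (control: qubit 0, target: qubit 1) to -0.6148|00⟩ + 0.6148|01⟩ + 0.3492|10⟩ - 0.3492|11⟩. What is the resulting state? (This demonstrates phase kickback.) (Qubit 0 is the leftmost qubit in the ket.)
-0.6148|00⟩ + 0.6148|01⟩ - 0.3492|10⟩ + 0.3492|11⟩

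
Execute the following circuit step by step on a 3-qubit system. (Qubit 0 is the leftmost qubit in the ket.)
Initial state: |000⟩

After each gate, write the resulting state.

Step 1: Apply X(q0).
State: |100⟩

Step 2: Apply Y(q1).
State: i|110⟩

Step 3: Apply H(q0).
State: (1/√2)i|010⟩ - (1/√2)i|110⟩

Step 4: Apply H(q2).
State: (1/2)i|010⟩ + (1/2)i|011⟩ - (1/2)i|110⟩ - (1/2)i|111⟩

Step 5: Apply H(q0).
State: (1/√2)i|110⟩ + (1/√2)i|111⟩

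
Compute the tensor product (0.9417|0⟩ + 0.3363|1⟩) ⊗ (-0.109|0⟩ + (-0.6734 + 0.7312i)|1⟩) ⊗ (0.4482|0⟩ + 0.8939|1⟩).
-0.04601|000⟩ - 0.09175|001⟩ + (-0.2842 + 0.3086i)|010⟩ + (-0.5669 + 0.6155i)|011⟩ - 0.01643|100⟩ - 0.03277|101⟩ + (-0.1015 + 0.1102i)|110⟩ + (-0.2024 + 0.2198i)|111⟩

amp(|b₁b₂…⟩) = product of the factor amplitudes for bits b₁, b₂, …; only kets whose every factor amplitude is nonzero survive.
|000⟩: (0.9417)(-0.109)(0.4482) = -0.04601
|001⟩: (0.9417)(-0.109)(0.8939) = -0.09175
|010⟩: (0.9417)(-0.6734 + 0.7312i)(0.4482) = (-0.2842 + 0.3086i)
|011⟩: (0.9417)(-0.6734 + 0.7312i)(0.8939) = (-0.5669 + 0.6155i)
|100⟩: (0.3363)(-0.109)(0.4482) = -0.01643
|101⟩: (0.3363)(-0.109)(0.8939) = -0.03277
|110⟩: (0.3363)(-0.6734 + 0.7312i)(0.4482) = (-0.1015 + 0.1102i)
|111⟩: (0.3363)(-0.6734 + 0.7312i)(0.8939) = (-0.2024 + 0.2198i)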